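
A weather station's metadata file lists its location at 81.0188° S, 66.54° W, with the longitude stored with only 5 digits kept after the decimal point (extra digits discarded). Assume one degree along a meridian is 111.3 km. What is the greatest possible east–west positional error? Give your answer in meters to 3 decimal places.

0.174 meters

Truncating at 5 decimal places can drop up to a full unit in the last place, so the longitude may be off by as much as 1e-05°.
One degree of longitude at 81.0188° is 111300 × cos 81.0188° ≈ 111300 × 0.1561 = 17375.1 m.
So at most 1e-05° × 17375.1 ≈ 0.173751 m east–west.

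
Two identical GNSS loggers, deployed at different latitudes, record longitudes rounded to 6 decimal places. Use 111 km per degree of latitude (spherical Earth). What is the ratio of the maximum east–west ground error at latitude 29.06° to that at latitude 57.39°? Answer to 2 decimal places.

1.62

Rounding to 6 decimal places leaves the longitude within ±5e-07° of the true value.
Error at 29.06° = 5e-07° × 111000 × cos 29.06° ≈ 0.0555 × 0.8741 = 0.048513 m.
Error at 57.39° = 5e-07° × 111000 × cos 57.39° ≈ 0.0555 × 0.5389 = 0.02991 m.
Ratio: 0.048513 / 0.02991 = cos 29.06° / cos 57.39° ≈ 1.6220.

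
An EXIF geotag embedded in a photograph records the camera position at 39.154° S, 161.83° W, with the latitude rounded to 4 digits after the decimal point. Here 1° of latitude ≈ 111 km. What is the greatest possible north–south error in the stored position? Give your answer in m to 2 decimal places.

Rounding to 4 decimal places leaves the latitude within ±5e-05° of the true value.
North–south distance: 5e-05° × 111000 m/° = 5.55 m.

5.55 m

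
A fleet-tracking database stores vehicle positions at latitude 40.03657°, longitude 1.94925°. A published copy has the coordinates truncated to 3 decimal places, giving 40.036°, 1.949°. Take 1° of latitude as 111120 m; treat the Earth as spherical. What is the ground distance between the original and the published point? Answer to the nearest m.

Δlat = 40.03657 − 40.036 = +0.00057°; Δlon = 1.94925 − 1.949 = +0.00025°.
North–south shift: 0.00057 × 111120 = 63.3384 m.
East–west at this latitude: 0.00025° × 111120 × cos 40.036° ≈ 0.00025 × 85078 = 21.2695 m.
Distance: √(63.3384² + 21.2695²) ≈ 66.8143 m.

67 m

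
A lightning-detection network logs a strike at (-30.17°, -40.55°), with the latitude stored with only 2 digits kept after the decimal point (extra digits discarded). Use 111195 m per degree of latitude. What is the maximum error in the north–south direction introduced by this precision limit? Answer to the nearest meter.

Truncating at 2 decimal places can drop up to a full unit in the last place, so the latitude may be off by as much as 0.01°.
So the N–S error is at most 0.01 × 111195 = 1111.95 m.

1112 meters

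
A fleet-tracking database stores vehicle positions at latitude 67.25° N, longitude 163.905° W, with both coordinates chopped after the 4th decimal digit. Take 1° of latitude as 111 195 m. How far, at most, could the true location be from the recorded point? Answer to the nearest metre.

Truncating at 4 decimal places can drop up to a full unit in the last place, so each coordinate may be off by as much as 0.0001°.
North–south component: 0.0001° × 111195 = 11.1195 m.
East–west component at 67.25°: 0.0001° × 111195 × cos 67.25° ≈ 0.0001 × 43000.3 ≈ 4.30003 m.
Combining orthogonally: (11.1195² + 4.30003²)^½ ≈ 11.922 m.

12 metres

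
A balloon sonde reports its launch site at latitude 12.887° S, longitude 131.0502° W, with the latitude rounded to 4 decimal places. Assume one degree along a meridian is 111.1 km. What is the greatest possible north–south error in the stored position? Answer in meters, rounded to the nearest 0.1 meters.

Rounding to 4 decimal places leaves the latitude within ±5e-05° of the true value.
So the N–S error is at most 5e-05 × 111100 = 5.555 m.

5.6 meters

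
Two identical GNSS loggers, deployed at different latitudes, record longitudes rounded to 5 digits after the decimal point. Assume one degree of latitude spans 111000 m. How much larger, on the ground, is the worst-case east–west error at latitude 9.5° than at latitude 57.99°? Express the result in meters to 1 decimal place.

0.3 meters

Rounding to 5 decimal places leaves the longitude within ±5e-06° of the true value.
At 9.5°: 5e-06° × 111000 × cos 9.5° = 5e-06 × 111000 × 0.9863 ≈ 0.54739 m.
At 57.99°: 5e-06° × 111000 × cos 57.99° = 5e-06 × 111000 × 0.5301 ≈ 0.29419 m.
So the lower-latitude error exceeds the higher by 0.54739 − 0.29419 = 0.2532 m.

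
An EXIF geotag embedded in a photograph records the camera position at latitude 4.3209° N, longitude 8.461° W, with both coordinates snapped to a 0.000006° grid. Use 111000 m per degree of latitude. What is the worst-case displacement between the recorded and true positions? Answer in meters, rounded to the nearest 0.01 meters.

With a 0.000006° grid the true value lies within half a step, ±0.000006°/2 = ±3e-06°, of the stored one.
North–south component: 3e-06° × 111000 = 0.333 m.
E–W at 4.3209°: 3e-06° × 111000 × cos 4.3209° = 3e-06 × 111000 × 0.9972 ≈ 0.332054 m.
Combining orthogonally: (0.333² + 0.332054²)^½ ≈ 0.470264 m.

0.47 meters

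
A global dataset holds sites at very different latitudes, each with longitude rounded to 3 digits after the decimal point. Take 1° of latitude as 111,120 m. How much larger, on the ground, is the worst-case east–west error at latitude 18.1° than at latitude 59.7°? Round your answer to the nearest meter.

25 meters

Rounding to 3 decimal places leaves the longitude within ±0.0005° of the true value.
At 18.1°: 0.0005° × 111120 × cos 18.1° = 0.0005 × 111120 × 0.9505 ≈ 52.811 m.
Error at 59.7° = 0.0005° × 111120 × cos 59.7° ≈ 55.56 × 0.5045 = 28.032 m.
So the lower-latitude error exceeds the higher by 52.811 − 28.032 = 24.779 m.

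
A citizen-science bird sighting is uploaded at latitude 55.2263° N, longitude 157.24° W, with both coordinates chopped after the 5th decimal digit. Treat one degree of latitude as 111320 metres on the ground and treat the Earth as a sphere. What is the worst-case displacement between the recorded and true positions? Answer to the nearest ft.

Truncating at 5 decimal places can drop up to a full unit in the last place, so each coordinate may be off by as much as 1e-05°.
N–S: 1e-05° × 111320 m/° = 1.1132 m.
East–west component at 55.2263°: 1e-05° × 111320 × cos 55.2263° ≈ 1e-05 × 63489.9 ≈ 0.634899 m.
The two errors are perpendicular, so the maximum displacement is √(1.1132² + 0.634899²) ≈ 1.28153 m.
In feet: 1.28153 m ÷ 0.3048 ≈ 4.2045 ft.

4 ft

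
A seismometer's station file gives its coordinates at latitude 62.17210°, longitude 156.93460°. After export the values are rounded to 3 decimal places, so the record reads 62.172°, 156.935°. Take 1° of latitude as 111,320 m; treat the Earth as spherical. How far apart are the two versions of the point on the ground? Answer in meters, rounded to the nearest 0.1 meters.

The latitude changed by +0.00010° and the longitude by -0.00040°.
N–S: 0.00010° × 111320 m/° = 11.132 m.
East–west at this latitude: -0.00040° × 111320 × cos 62.172° ≈ -0.00040 × 51966.3 = -20.7865 m.
Combined displacement = (11.132² + 20.7865²)^½ ≈ 23.5797 m.

23.6 meters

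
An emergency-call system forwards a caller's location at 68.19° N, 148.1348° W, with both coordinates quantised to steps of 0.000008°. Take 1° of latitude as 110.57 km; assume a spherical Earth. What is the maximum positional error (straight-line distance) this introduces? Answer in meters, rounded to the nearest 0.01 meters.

With a 0.000008° grid the true value lies within half a step, ±0.000008°/2 = ±4e-06°, of the stored one.
North–south component: 4e-06° × 110570 = 0.44228 m.
E–W at 68.19°: 4e-06° × 110570 × cos 68.19° = 4e-06 × 110570 × 0.3715 ≈ 0.16432 m.
The two errors are perpendicular, so the maximum displacement is √(0.44228² + 0.16432²) ≈ 0.471819 m.

0.47 meters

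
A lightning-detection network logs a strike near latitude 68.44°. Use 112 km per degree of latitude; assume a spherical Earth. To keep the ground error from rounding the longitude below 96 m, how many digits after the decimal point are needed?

3

At 68.44° one degree of longitude covers 112000 × cos 68.44° ≈ 112000 × 0.3675 ≈ 41157.2 m.
Rounding to N decimal places gives at most 0.5 × 10⁻ᴺ degrees of error, i.e. 0.5 × 10⁻ᴺ × 41157.2 m.
Setting 20578.6 × 10⁻ᴺ ≤ 96 gives 10ᴺ ≥ 214.4, i.e. N ≥ 2.33.
N = 2 would give 206 m (too coarse); N = 3 gives 20.6 m ≤ 96 m.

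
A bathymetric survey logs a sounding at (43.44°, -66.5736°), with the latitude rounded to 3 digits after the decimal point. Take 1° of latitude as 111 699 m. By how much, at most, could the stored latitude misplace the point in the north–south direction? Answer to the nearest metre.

Rounding to 3 decimal places leaves the latitude within ±0.0005° of the true value.
So the N–S error is at most 0.0005 × 111699 = 55.8495 m.

56 metres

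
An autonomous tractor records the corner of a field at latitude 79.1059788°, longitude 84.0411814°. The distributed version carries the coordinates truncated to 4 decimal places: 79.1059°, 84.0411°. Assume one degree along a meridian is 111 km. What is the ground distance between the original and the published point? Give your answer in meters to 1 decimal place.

8.9 meters

The latitude changed by +0.0000788° and the longitude by +0.0000814°.
North–south shift: 0.0000788 × 111000 = 8.7468 m.
E–W at 79.1059°: 0.0000814° × 111000 × cos 79.1059° = 0.0000814 × 111000 × 0.1890 ≈ 1.70764 m.
Distance: √(8.7468² + 1.70764²) ≈ 8.91193 m.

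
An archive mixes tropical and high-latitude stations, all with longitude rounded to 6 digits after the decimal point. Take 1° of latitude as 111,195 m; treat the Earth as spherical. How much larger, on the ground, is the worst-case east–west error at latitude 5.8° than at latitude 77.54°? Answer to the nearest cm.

Rounding to 6 decimal places leaves the longitude within ±5e-07° of the true value.
Error at 5.8° = 5e-07° × 111195 × cos 5.8° ≈ 0.055597 × 0.9949 = 0.055313 m.
At 77.54°: 5e-07° × 111195 × cos 77.54° = 5e-07 × 111195 × 0.2158 ≈ 0.011996 m.
Difference: 0.055313 − 0.011996 = 0.043317 m.
That is 0.0433173 m = 4.3317 cm.

4 cm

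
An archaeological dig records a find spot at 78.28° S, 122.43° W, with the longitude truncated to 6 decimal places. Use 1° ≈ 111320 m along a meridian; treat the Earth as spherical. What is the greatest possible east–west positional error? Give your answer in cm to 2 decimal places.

Truncating at 6 decimal places can drop up to a full unit in the last place, so the longitude may be off by as much as 1e-06°.
Parallels shrink by cos φ, so at 78.28° a degree of longitude is 111320 × 0.2031 ≈ 22612.3 m.
East–west error: 1e-06° × 22612.3 m/° ≈ 0.0226123 m.
That is 0.0226123 m = 2.2612 cm.

2.26 cm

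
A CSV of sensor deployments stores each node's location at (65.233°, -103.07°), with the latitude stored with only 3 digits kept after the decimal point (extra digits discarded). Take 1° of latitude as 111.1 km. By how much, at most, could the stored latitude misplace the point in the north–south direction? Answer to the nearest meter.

111 meters

Truncating at 3 decimal places can drop up to a full unit in the last place, so the latitude may be off by as much as 0.001°.
North–south distance: 0.001° × 111100 m/° = 111.1 m.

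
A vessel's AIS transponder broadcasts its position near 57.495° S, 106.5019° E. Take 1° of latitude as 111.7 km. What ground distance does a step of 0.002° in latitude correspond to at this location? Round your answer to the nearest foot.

0.002° × 111700 m/° = 223.4 m.
Converting: 223.4 m × 3.2808 ft/m ≈ 732.94 ft.

733 feet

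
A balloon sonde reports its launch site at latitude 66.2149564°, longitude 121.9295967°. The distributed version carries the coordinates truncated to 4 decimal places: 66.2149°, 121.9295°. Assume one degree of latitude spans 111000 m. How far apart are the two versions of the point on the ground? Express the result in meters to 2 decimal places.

Δlat = 66.2149564 − 66.2149 = +0.0000564°; Δlon = 121.9295967 − 121.9295 = +0.0000967°.
N–S: 0.0000564° × 111000 m/° = 6.2604 m.
East–west at this latitude: 0.0000967° × 111000 × cos 66.2149° ≈ 0.0000967 × 44767.1 = 4.32898 m.
Distance: √(6.2604² + 4.32898²) ≈ 7.61135 m.

7.61 meters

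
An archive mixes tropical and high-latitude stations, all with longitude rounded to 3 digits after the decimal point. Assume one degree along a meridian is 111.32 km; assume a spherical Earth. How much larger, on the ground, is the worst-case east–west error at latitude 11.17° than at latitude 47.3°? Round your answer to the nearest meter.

Rounding to 3 decimal places leaves the longitude within ±0.0005° of the true value.
Error at 11.17° = 0.0005° × 111320 × cos 11.17° ≈ 55.66 × 0.9811 = 54.606 m.
Error at 47.3° = 0.0005° × 111320 × cos 47.3° ≈ 55.66 × 0.6782 = 37.746 m.
So the lower-latitude error exceeds the higher by 54.606 − 37.746 = 16.859 m.

17 meters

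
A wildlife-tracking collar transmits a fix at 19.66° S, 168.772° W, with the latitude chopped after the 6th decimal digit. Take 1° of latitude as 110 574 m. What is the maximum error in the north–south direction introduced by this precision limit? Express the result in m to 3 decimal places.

Truncating at 6 decimal places can drop up to a full unit in the last place, so the latitude may be off by as much as 1e-06°.
So the N–S error is at most 1e-06 × 110574 = 0.110574 m.

0.111 m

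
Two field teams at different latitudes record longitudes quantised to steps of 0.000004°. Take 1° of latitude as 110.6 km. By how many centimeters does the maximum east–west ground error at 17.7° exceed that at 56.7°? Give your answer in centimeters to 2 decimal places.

8.93 centimeters

With a 0.000004° grid the true value lies within half a step, ±0.000004°/2 = ±2e-06°, of the stored one.
Error at 17.7° = 2e-06° × 110600 × cos 17.7° ≈ 0.2212 × 0.9527 = 0.21073 m.
At 56.7°: 2e-06° × 110600 × cos 56.7° = 2e-06 × 110600 × 0.5490 ≈ 0.12144 m.
Difference: 0.21073 − 0.12144 = 0.089285 m.
That is 0.0892849 m = 8.9285 cm.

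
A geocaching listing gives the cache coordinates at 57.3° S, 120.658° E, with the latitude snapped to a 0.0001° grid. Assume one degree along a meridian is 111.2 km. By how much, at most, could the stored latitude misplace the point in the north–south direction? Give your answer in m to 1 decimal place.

With a 0.0001° grid the true value lies within half a step, ±0.0001°/2 = ±5e-05°, of the stored one.
North–south distance: 5e-05° × 111200 m/° = 5.56 m.

5.6 m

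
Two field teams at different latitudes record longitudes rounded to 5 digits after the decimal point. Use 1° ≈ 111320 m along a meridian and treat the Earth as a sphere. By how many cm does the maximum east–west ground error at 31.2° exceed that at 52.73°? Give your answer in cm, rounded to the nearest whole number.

Rounding to 5 decimal places leaves the longitude within ±5e-06° of the true value.
At 31.2°: 5e-06° × 111320 × cos 31.2° = 5e-06 × 111320 × 0.8554 ≈ 0.4761 m.
Error at 52.73° = 5e-06° × 111320 × cos 52.73° ≈ 0.5566 × 0.6056 = 0.33706 m.
Difference: 0.4761 − 0.33706 = 0.13903 m.
That is 0.139034 m = 13.903 cm.

14 cm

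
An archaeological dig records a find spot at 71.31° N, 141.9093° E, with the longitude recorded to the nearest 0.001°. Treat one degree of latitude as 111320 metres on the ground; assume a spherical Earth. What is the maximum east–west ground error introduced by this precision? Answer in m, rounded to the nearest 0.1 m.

Rounding to 3 decimal places leaves the longitude within ±0.0005° of the true value.
One degree of longitude at 71.31° is 111320 × cos 71.31° ≈ 111320 × 0.3204 = 35672.2 m.
So at most 0.0005° × 35672.2 ≈ 17.8361 m east–west.

17.8 m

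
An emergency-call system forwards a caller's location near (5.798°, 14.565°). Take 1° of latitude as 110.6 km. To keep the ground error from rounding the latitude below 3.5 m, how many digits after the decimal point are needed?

One degree of latitude covers 110600 m.
Rounding to N decimal places gives at most 0.5 × 10⁻ᴺ degrees of error, i.e. 0.5 × 10⁻ᴺ × 110600 m.
Need 0.5 × 110600 × 10⁻ᴺ ≤ 3.5 → 10⁻ᴺ ≤ 6.329e-05, so N ≥ 4.20.
N = 4 would give 5.53 m (too coarse); N = 5 gives 0.553 m ≤ 3.5 m.

5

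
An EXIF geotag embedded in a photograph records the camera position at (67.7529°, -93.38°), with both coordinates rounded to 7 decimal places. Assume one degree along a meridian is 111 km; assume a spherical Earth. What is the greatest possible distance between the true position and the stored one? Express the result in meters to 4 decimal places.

Rounding to 7 decimal places leaves each coordinate within ±5e-08° of the true value.
North–south component: 5e-08° × 111000 = 0.00555 m.
E–W at 67.7529°: 5e-08° × 111000 × cos 67.7529° = 5e-08 × 111000 × 0.3786 ≈ 0.00210124 m.
Worst case both components are at the extreme and orthogonal: √(0.00555² + 0.00210124²) ≈ 0.00593445 m.

0.0059 meters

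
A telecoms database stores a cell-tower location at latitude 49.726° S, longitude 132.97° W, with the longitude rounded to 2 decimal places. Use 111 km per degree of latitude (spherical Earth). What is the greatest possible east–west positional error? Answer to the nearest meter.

359 meters

Rounding to 2 decimal places leaves the longitude within ±0.005° of the true value.
Parallels shrink by cos φ, so at 49.726° a degree of longitude is 111000 × 0.6464 ≈ 71755.2 m.
East–west error: 0.005° × 71755.2 m/° ≈ 358.776 m.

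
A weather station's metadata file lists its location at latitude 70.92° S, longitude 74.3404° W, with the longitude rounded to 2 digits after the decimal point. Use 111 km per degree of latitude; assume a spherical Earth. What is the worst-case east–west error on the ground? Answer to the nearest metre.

181 metres

Rounding to 2 decimal places leaves the longitude within ±0.005° of the true value.
One degree of longitude at 70.92° is 111000 × cos 70.92° ≈ 111000 × 0.3269 = 36284.6 m.
Maximum E–W displacement: 0.005 × 36284.6 = 181.423 m.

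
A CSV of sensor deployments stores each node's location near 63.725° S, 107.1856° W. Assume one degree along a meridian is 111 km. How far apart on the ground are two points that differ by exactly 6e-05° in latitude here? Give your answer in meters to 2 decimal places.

Along a meridian 6e-05° is 6e-05 × 111000 = 6.66 m.

6.66 meters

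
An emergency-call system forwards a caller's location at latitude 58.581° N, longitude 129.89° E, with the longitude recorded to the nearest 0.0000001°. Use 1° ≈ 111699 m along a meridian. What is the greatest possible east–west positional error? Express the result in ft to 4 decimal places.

0.0096 ft

Rounding to 7 decimal places leaves the longitude within ±5e-08° of the true value.
At latitude 58.581° a degree of longitude spans 111699 m × cos 58.581° = 111699 × 0.5213 ≈ 58227.9 m.
Maximum E–W displacement: 5e-08 × 58227.9 = 0.00291139 m.
In feet: 0.00291139 m ÷ 0.3048 ≈ 0.0095518 ft.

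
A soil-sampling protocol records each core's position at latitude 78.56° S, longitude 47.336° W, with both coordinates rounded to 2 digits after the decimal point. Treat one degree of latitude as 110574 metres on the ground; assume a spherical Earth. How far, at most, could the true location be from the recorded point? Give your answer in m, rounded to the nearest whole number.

564 m

Rounding to 2 decimal places leaves each coordinate within ±0.005° of the true value.
Latitude error → 0.005 × 110574 = 552.87 m along the meridian.
East–west component at 78.56°: 0.005° × 110574 × cos 78.56° ≈ 0.005 × 21931.4 ≈ 109.657 m.
The two errors are perpendicular, so the maximum displacement is √(552.87² + 109.657²) ≈ 563.64 m.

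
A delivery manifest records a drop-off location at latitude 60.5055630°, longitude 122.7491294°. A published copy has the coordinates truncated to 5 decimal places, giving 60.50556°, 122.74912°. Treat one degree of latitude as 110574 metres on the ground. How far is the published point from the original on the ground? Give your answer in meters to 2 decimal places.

Δlat = 60.5055630 − 60.50556 = +0.0000030°; Δlon = 122.7491294 − 122.74912 = +0.0000094°.
N–S: 0.0000030° × 110574 m/° = 0.331722 m.
East–west at this latitude: 0.0000094° × 110574 × cos 60.5056° ≈ 0.0000094 × 54439.9 = 0.511735 m.
Hypotenuse of the two orthogonal shifts: √(0.331722² + 0.511735²) = 0.609846 m.

0.61 meters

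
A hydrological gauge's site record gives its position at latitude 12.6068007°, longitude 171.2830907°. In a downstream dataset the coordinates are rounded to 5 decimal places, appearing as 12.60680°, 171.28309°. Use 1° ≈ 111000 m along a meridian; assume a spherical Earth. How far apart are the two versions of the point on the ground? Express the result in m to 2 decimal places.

0.11 m

The latitude changed by +0.0000007° and the longitude by +0.0000007°.
N–S: 0.0000007° × 111000 m/° = 0.0777 m.
East–west at this latitude: 0.0000007° × 111000 × cos 12.6068° ≈ 0.0000007 × 108324 = 0.0758267 m.
Combined displacement = (0.0777² + 0.0758267²)^½ ≈ 0.108568 m.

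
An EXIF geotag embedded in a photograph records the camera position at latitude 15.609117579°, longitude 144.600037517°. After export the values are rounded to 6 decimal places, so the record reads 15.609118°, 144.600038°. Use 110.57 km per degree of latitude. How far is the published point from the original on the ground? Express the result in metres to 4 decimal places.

The latitude changed by -0.000000421° and the longitude by -0.000000483°.
North–south shift: -0.000000421 × 110570 = -0.04655 m.
E–W at 15.6091°: -0.000000483° × 110570 × cos 15.6091° = -0.000000483 × 110570 × 0.9631 ≈ -0.0514357 m.
Hypotenuse of the two orthogonal shifts: √(0.04655² + 0.0514357²) = 0.0693724 m.

0.0694 metres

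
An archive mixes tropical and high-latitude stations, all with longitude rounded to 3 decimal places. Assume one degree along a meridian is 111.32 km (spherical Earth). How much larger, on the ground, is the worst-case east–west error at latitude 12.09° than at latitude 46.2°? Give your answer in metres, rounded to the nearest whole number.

Rounding to 3 decimal places leaves the longitude within ±0.0005° of the true value.
At 12.09°: 0.0005° × 111320 × cos 12.09° = 0.0005 × 111320 × 0.9778 ≈ 54.425 m.
At 46.2°: 0.0005° × 111320 × cos 46.2° = 0.0005 × 111320 × 0.6921 ≈ 38.525 m.
Difference: 54.425 − 38.525 = 15.901 m.

16 metres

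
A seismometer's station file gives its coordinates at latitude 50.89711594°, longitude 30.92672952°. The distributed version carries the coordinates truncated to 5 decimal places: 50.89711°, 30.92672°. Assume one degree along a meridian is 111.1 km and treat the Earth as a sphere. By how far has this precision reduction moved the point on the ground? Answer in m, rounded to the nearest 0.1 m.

Δlat = 50.89711594 − 50.89711 = +0.00000594°; Δlon = 30.92672952 − 30.92672 = +0.00000952°.
North–south shift: 0.00000594 × 111100 = 0.659934 m.
East–west at this latitude: 0.00000952° × 111100 × cos 50.8971° ≈ 0.00000952 × 70072.4 = 0.66709 m.
Hypotenuse of the two orthogonal shifts: √(0.659934² + 0.66709²) = 0.938361 m.

0.9 m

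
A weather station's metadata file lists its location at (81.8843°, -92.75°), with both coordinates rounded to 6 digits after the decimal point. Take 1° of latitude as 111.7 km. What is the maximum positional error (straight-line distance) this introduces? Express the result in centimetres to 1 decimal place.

Rounding to 6 decimal places leaves each coordinate within ±5e-07° of the true value.
Latitude error → 5e-07 × 111700 = 0.05585 m along the meridian.
Longitude error → 5e-07 × 111700 × cos 81.8843° = 5e-07 × 111700 × 0.1412 ≈ 0.00788448 m.
Combining orthogonally: (0.05585² + 0.00788448²)^½ ≈ 0.0564038 m.
That is 0.0564038 m = 5.6404 cm.

5.6 centimetres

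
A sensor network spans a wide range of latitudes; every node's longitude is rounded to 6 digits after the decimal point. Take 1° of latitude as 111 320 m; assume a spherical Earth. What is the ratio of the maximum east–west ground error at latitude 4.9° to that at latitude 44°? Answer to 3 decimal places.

Rounding to 6 decimal places leaves the longitude within ±5e-07° of the true value.
At 4.9°: 5e-07° × 111320 × cos 4.9° = 5e-07 × 111320 × 0.9963 ≈ 0.055457 m.
Error at 44° = 5e-07° × 111320 × cos 44° ≈ 0.05566 × 0.7193 = 0.040038 m.
Ratio: 0.055457 / 0.040038 = cos 4.9° / cos 44° ≈ 1.3851.

1.385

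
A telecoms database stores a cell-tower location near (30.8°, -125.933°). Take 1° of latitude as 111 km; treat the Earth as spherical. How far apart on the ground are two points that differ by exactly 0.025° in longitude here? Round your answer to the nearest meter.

2384 meters

One degree of longitude here spans 111000 × cos 30.8° = 111000 × 0.8590 ≈ 95344.5 m; 0.025° of that is 2383.61 m.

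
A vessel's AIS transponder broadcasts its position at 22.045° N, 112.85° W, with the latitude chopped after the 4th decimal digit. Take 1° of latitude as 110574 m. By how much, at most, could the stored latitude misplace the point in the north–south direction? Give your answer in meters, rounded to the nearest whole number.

Truncating at 4 decimal places can drop up to a full unit in the last place, so the latitude may be off by as much as 0.0001°.
So the N–S error is at most 0.0001 × 110574 = 11.0574 m.

11 meters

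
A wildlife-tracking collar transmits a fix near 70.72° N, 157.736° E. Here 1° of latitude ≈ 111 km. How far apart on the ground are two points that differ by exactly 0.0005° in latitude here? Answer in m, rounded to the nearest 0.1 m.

0.0005° × 111000 m/° = 55.5 m.

55.5 m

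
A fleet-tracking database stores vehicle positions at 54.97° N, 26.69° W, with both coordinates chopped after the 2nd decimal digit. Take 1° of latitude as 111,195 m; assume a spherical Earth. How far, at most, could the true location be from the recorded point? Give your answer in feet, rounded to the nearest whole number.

Truncating at 2 decimal places can drop up to a full unit in the last place, so each coordinate may be off by as much as 0.01°.
Latitude error → 0.01 × 111195 = 1111.95 m along the meridian.
E–W at 54.97°: 0.01° × 111195 × cos 54.97° = 0.01 × 111195 × 0.5740 ≈ 638.265 m.
Worst case both components are at the extreme and orthogonal: √(1111.95² + 638.265²) ≈ 1282.11 m.
Converting: 1282.11 m × 3.2808 ft/m ≈ 4206.4 ft.

4206 feet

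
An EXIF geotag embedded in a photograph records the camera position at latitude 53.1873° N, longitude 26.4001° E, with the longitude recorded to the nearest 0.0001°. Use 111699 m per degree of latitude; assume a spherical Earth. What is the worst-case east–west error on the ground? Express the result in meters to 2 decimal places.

3.35 meters

Rounding to 4 decimal places leaves the longitude within ±5e-05° of the true value.
At latitude 53.1873° a degree of longitude spans 111699 m × cos 53.1873° = 111699 × 0.5992 ≈ 66930.2 m.
So at most 5e-05° × 66930.2 ≈ 3.34651 m east–west.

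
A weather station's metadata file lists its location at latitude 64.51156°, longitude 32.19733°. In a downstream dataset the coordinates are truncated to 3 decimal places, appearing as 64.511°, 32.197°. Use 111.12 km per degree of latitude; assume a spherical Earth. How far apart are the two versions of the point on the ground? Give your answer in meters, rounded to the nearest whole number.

64 meters

The latitude changed by +0.00056° and the longitude by +0.00033°.
North–south shift: 0.00056 × 111120 = 62.2272 m.
East–west at this latitude: 0.00033° × 111120 × cos 64.511° ≈ 0.00033 × 47819.1 = 15.7803 m.
Distance: √(62.2272² + 15.7803²) ≈ 64.1969 m.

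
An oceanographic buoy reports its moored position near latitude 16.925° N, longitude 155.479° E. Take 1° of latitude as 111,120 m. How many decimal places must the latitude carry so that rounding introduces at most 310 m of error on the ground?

One degree of latitude covers 111120 m.
Rounding to N decimal places gives at most 0.5 × 10⁻ᴺ degrees of error, i.e. 0.5 × 10⁻ᴺ × 111120 m.
Setting 55560 × 10⁻ᴺ ≤ 310 gives 10ᴺ ≥ 179.2, i.e. N ≥ 2.25.
At 2 places the error can reach 556 m, but 3 places keeps it to 55.6 m.

3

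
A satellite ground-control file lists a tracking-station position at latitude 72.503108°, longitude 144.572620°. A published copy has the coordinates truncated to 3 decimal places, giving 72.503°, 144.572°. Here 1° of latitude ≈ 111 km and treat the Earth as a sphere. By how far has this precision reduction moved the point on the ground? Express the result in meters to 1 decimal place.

The latitude changed by +0.000108° and the longitude by +0.000620°.
N–S: 0.000108° × 111000 m/° = 11.988 m.
E–W at 72.503°: 0.000620° × 111000 × cos 72.503° = 0.000620 × 111000 × 0.3007 ≈ 20.6911 m.
Combined displacement = (11.988² + 20.6911²)^½ ≈ 23.9131 m.

23.9 meters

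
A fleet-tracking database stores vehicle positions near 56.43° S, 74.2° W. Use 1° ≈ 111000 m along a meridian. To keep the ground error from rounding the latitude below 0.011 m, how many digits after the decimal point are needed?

7

One degree of latitude covers 111000 m.
Rounding to N decimal places gives at most 0.5 × 10⁻ᴺ degrees of error, i.e. 0.5 × 10⁻ᴺ × 111000 m.
Setting 55500 × 10⁻ᴺ ≤ 0.011 gives 10ᴺ ≥ 5.045e+06, i.e. N ≥ 6.70.
N = 6 would give 0.0555 m (too coarse); N = 7 gives 0.00555 m ≤ 0.011 m.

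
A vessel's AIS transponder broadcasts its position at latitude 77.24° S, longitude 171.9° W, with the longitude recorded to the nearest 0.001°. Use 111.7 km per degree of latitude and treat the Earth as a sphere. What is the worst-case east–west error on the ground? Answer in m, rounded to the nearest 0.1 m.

Rounding to 3 decimal places leaves the longitude within ±0.0005° of the true value.
One degree of longitude at 77.24° is 111700 × cos 77.24° ≈ 111700 × 0.2209 = 24670.9 m.
So at most 0.0005° × 24670.9 ≈ 12.3355 m east–west.

12.3 m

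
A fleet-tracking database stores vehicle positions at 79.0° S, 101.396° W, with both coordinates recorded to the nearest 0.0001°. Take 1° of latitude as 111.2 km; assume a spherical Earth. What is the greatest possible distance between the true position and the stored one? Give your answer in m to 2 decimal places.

Rounding to 4 decimal places leaves each coordinate within ±5e-05° of the true value.
North–south component: 5e-05° × 111200 = 5.56 m.
E–W at 79°: 5e-05° × 111200 × cos 79° = 5e-05 × 111200 × 0.1908 ≈ 1.0609 m.
Combining orthogonally: (5.56² + 1.0609²)^½ ≈ 5.66031 m.

5.66 m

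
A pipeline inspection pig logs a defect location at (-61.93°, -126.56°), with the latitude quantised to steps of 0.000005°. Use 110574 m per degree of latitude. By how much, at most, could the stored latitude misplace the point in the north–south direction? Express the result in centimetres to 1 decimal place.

With a 0.000005° grid the true value lies within half a step, ±0.000005°/2 = ±2.5e-06°, of the stored one.
Along the meridian that is 2.5e-06° × 110574 m/° = 0.276435 m.
That is 0.276435 m = 27.643 cm.

27.6 centimetres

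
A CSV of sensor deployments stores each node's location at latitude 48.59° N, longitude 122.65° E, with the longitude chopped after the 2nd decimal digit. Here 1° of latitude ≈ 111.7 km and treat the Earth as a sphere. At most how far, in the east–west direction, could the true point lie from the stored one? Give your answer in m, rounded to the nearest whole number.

Truncating at 2 decimal places can drop up to a full unit in the last place, so the longitude may be off by as much as 0.01°.
Parallels shrink by cos φ, so at 48.59° a degree of longitude is 111700 × 0.6614 ≈ 73883.2 m.
So at most 0.01° × 73883.2 ≈ 738.832 m east–west.

739 m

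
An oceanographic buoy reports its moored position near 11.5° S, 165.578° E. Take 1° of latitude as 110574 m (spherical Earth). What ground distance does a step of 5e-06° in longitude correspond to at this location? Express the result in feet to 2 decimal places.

5e-06° of longitude at 11.5° is 5e-06 × 110574 × cos 11.5° ≈ 5e-06 × 108354 = 0.541771 m.
In feet: 0.541771 m ÷ 0.3048 ≈ 1.7775 ft.

1.78 feet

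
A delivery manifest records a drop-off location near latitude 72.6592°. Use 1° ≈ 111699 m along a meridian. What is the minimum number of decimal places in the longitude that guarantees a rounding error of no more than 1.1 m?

5 decimal places

At 72.6592° one degree of longitude covers 111699 × cos 72.6592° ≈ 111699 × 0.2981 ≈ 33292.4 m.
N decimal places → at most half a unit in the last place, 0.5 × 10⁻ᴺ° = 33292.4/2 × 10⁻ᴺ m.
Need 0.5 × 33292.4 × 10⁻ᴺ ≤ 1.1 → 10⁻ᴺ ≤ 6.608e-05, so N ≥ 4.18.
So 5 decimal places suffice (0.166 m); 4 would allow up to 1.66 m.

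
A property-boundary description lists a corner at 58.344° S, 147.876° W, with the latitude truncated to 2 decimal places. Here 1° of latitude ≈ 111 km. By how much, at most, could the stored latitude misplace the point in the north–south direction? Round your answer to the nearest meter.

Truncating at 2 decimal places can drop up to a full unit in the last place, so the latitude may be off by as much as 0.01°.
North–south distance: 0.01° × 111000 m/° = 1110 m.

1110 meters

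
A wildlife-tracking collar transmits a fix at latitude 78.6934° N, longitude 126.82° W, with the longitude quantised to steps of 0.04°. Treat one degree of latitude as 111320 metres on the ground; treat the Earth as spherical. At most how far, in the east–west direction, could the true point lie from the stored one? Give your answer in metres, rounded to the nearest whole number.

With a 0.04° grid the true value lies within half a step, ±0.04°/2 = ±0.02°, of the stored one.
One degree of longitude at 78.6934° is 111320 × cos 78.6934° ≈ 111320 × 0.1961 = 21825.3 m.
Maximum E–W displacement: 0.02 × 21825.3 = 436.506 m.

437 metres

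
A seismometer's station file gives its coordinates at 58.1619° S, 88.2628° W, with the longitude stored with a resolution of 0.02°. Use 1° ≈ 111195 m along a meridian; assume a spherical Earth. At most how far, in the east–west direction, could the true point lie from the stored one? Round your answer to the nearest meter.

With a 0.02° grid the true value lies within half a step, ±0.02°/2 = ±0.01°, of the stored one.
At latitude 58.1619° a degree of longitude spans 111195 m × cos 58.1619° = 111195 × 0.5275 ≈ 58657.7 m.
East–west error: 0.01° × 58657.7 m/° ≈ 586.577 m.

587 meters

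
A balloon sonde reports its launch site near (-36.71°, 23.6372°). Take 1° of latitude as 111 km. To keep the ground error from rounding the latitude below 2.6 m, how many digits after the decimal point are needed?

One degree of latitude covers 111000 m.
Rounding to N decimal places gives at most 0.5 × 10⁻ᴺ degrees of error, i.e. 0.5 × 10⁻ᴺ × 111000 m.
Need 0.5 × 111000 × 10⁻ᴺ ≤ 2.6 → 10⁻ᴺ ≤ 4.685e-05, so N ≥ 4.33.
At 4 places the error can reach 5.55 m, but 5 places keeps it to 0.555 m.

5 decimal places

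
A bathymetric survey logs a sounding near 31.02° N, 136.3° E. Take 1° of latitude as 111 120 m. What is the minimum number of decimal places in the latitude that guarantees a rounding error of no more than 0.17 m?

6

One degree of latitude covers 111120 m.
Rounding to N decimal places gives at most 0.5 × 10⁻ᴺ degrees of error, i.e. 0.5 × 10⁻ᴺ × 111120 m.
Setting 55560 × 10⁻ᴺ ≤ 0.17 gives 10ᴺ ≥ 3.268e+05, i.e. N ≥ 5.51.
N = 5 would give 0.556 m (too coarse); N = 6 gives 0.0556 m ≤ 0.17 m.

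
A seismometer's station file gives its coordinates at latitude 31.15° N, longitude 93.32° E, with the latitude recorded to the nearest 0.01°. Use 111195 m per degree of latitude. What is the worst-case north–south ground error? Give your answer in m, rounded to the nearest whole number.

Rounding to 2 decimal places leaves the latitude within ±0.005° of the true value.
So the N–S error is at most 0.005 × 111195 = 555.975 m.

556 m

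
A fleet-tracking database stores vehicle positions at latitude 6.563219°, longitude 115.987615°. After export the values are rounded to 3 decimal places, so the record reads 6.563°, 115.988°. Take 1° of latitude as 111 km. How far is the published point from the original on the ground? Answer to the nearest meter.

The latitude changed by +0.000219° and the longitude by -0.000385°.
North–south shift: 0.000219 × 111000 = 24.309 m.
E–W at 6.563°: -0.000385° × 111000 × cos 6.563° = -0.000385 × 111000 × 0.9934 ≈ -42.4549 m.
Combined displacement = (24.309² + 42.4549²)^½ ≈ 48.9219 m.

49 meters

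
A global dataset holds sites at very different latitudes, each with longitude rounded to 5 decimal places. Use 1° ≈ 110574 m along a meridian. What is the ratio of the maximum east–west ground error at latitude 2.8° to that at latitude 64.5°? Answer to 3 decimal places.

Rounding to 5 decimal places leaves the longitude within ±5e-06° of the true value.
At 2.8°: 5e-06° × 110574 × cos 2.8° = 5e-06 × 110574 × 0.9988 ≈ 0.55221 m.
At 64.5°: 5e-06° × 110574 × cos 64.5° = 5e-06 × 110574 × 0.4305 ≈ 0.23802 m.
The ratio reduces to cos 2.8° / cos 64.5° = 0.9988/0.4305 ≈ 2.3200.

2.320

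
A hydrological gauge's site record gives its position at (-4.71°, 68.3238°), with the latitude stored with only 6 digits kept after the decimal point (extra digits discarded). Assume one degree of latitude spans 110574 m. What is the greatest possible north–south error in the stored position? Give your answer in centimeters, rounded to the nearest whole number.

11 centimeters

Truncating at 6 decimal places can drop up to a full unit in the last place, so the latitude may be off by as much as 1e-06°.
Along the meridian that is 1e-06° × 110574 m/° = 0.110574 m.
That is 0.110574 m = 11.057 cm.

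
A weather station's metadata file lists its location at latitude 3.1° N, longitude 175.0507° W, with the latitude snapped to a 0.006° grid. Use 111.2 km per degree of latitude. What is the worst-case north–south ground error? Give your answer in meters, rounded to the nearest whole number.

With a 0.006° grid the true value lies within half a step, ±0.006°/2 = ±0.003°, of the stored one.
Along the meridian that is 0.003° × 111200 m/° = 333.6 m.

334 meters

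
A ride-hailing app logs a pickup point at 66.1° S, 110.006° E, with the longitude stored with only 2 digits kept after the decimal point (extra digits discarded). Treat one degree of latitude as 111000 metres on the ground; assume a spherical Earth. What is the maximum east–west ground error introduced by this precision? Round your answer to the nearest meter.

450 meters

Truncating at 2 decimal places can drop up to a full unit in the last place, so the longitude may be off by as much as 0.01°.
At latitude 66.1° a degree of longitude spans 111000 m × cos 66.1° = 111000 × 0.4051 ≈ 44970.7 m.
Maximum E–W displacement: 0.01 × 44970.7 = 449.707 m.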